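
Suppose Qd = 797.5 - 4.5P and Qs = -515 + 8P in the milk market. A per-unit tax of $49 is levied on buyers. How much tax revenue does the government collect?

Pre-tax equilibrium: P* = 105, Q* = 325.
Tax on buyers shifts demand to Qd = 797.5 − 4.5(P + 49) = 577 - 4.5P.
577 - 4.5P = -515 + 8P gives seller price Ps = 87.36; buyers pay Pb = 87.36 + 49 = 136.36.
New quantity: Q = 797.5 − 4.5(136.36) = 183.88.
Revenue = 49 × 183.88 = 9010.12.

Tax revenue = 9010.12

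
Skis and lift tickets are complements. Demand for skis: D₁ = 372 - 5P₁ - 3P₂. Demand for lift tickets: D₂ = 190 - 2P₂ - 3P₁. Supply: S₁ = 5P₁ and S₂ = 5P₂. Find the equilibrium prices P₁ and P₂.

P₁ = 2034/61, P₂ = 784/61

Market 1: 372 - 5P₁ - 3P₂ = 5P₁ → 10P₁ + 3P₂ = 372.
Market 2: 7P₂ + 3P₁ = 190.
Eliminating P₂: 7×(1) − 3×(2) gives 61P₁ = 2034, so P₁ = 2034/61.
Back-substitute into (2): P₂ = (190 − 3×2034/61) / 7 = 784/61.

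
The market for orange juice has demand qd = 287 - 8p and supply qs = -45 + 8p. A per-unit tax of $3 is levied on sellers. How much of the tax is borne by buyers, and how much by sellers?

Buyers bear $1.5, sellers bear $1.5

Pre-tax equilibrium: p* = 20.75, q* = 121.
Tax on sellers shifts supply to qs = -45 + 8(p − 3) = -69 + 8p.
287 - 8p = -69 + 8p gives buyer price pb = 22.25; sellers receive ps = 22.25 − 3 = 19.25.
New quantity: q = 287 − 8(22.25) = 109.
Buyer burden = 22.25 − 20.75 = 1.5; seller burden = 20.75 − 19.25 = 1.5.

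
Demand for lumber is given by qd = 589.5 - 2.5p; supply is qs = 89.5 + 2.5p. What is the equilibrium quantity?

Set qd = qs: 589.5 - 2.5p = 89.5 + 2.5p.
500 = 5p, so p* = 100.
q* = 589.5 − 2.5(100) = 339.5.

q* = 339.5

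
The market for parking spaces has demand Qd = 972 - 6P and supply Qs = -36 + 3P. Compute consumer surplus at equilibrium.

Consumer surplus = 7500

Equilibrium: 972 - 6P = -36 + 3P gives P* = 112, Q* = 300.
Demand choke price (Qd = 0): P = 162.
CS = ½(162 − 112)(300) = 7500.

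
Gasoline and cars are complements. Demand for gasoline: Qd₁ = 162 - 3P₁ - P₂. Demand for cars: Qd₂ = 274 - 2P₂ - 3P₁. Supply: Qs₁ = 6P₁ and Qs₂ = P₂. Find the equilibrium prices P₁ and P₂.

P₁ = 53/6, P₂ = 82.5

Market 1: 162 - 3P₁ - P₂ = 6P₁ → 9P₁ + P₂ = 162.
Market 2: 3P₂ + 3P₁ = 274.
Eliminating P₂: 3×(1) − 1×(2) gives 24P₁ = 212, so P₁ = 53/6.
Back-substitute into (2): P₂ = (274 − 3×53/6) / 3 = 82.5.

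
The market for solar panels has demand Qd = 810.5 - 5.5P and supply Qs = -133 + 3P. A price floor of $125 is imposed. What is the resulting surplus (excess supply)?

Surplus = 119

Equilibrium price would be P* = 111, so the floor at 125 binds.
At P = 125: Qd = 123, Qs = 242.
Surplus = 242 − 123 = 119.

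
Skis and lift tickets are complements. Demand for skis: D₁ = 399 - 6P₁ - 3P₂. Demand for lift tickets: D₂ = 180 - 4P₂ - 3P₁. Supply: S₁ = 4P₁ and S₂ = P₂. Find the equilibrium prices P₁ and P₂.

Market 1: 399 - 6P₁ - 3P₂ = 4P₁ → 10P₁ + 3P₂ = 399.
Market 2: 5P₂ + 3P₁ = 180.
Eliminating P₂: 5×(1) − 3×(2) gives 41P₁ = 1455, so P₁ = 1455/41.
Back-substitute into (2): P₂ = (180 − 3×1455/41) / 5 = 603/41.

P₁ = 1455/41, P₂ = 603/41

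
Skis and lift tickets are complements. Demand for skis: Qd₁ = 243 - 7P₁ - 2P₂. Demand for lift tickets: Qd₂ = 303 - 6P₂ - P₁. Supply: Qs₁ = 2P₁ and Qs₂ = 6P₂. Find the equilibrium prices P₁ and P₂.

Market 1: 243 - 7P₁ - 2P₂ = 2P₁ → 9P₁ + 2P₂ = 243.
Market 2: 12P₂ + P₁ = 303.
Eliminating P₂: 12×(1) − 2×(2) gives 106P₁ = 2310, so P₁ = 1155/53.
Back-substitute into (2): P₂ = (303 − 1×1155/53) / 12 = 1242/53.

P₁ = 1155/53, P₂ = 1242/53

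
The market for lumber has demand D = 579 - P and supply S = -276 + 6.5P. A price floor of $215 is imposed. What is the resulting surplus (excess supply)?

Surplus = 757.5

Equilibrium price would be P* = 114, so the floor at 215 binds.
At P = 215: D = 364, S = 1121.5.
Surplus = 1121.5 − 364 = 757.5.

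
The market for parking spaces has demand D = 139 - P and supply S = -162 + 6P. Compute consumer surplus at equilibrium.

Equilibrium: 139 - P = -162 + 6P gives P* = 43, Q* = 96.
Demand choke price (D = 0): P = 139.
CS = ½(139 − 43)(96) = 4608.

Consumer surplus = 4608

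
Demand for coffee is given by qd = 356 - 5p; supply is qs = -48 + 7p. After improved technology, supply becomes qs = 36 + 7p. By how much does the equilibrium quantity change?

Δq = 35

Original equilibrium: p* = 101/3, q* = 563/3.
New equilibrium: 356 - 5p = 36 + 7p, so 320 = 12p and p' = 80/3; q' = 356 − 5(80/3) = 668/3.
Change in quantity: 668/3 − 563/3 = 35.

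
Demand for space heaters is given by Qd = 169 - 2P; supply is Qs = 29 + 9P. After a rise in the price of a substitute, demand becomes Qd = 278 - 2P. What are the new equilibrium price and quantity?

Original equilibrium: P* = 140/11, Q* = 1579/11.
New equilibrium: 278 - 2P = 29 + 9P, so 249 = 11P and P' = 249/11; Q' = 278 − 2(249/11) = 2560/11.

P' = 249/11, Q' = 2560/11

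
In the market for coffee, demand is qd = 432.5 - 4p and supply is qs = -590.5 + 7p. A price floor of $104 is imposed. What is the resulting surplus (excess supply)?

Equilibrium price would be p* = 93, so the floor at 104 binds.
At p = 104: qd = 16.5, qs = 137.5.
Surplus = 137.5 − 16.5 = 121.

Surplus = 121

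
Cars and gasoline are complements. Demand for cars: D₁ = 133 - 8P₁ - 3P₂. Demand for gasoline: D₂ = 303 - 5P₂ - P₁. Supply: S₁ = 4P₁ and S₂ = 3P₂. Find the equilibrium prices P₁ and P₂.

Market 1: 133 - 8P₁ - 3P₂ = 4P₁ → 12P₁ + 3P₂ = 133.
Market 2: 8P₂ + P₁ = 303.
Eliminating P₂: 8×(1) − 3×(2) gives 93P₁ = 155, so P₁ = 5/3.
Back-substitute into (2): P₂ = (303 − 1×5/3) / 8 = 113/3.

P₁ = 5/3, P₂ = 113/3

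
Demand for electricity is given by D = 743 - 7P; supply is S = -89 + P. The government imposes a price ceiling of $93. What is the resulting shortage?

Equilibrium price would be P* = 104, so the ceiling at 93 binds.
At P = 93: D = 743 − 7(93) = 92, S = -89 + 1(93) = 4.
Shortage = 92 − 4 = 88.

Shortage = 88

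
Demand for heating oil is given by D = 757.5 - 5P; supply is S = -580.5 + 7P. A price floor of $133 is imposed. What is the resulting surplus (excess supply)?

Surplus = 258

Equilibrium price would be P* = 111.5, so the floor at 133 binds.
At P = 133: D = 92.5, S = 350.5.
Surplus = 350.5 − 92.5 = 258.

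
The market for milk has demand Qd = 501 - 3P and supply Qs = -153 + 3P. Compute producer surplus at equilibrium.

Equilibrium: 501 - 3P = -153 + 3P gives P* = 109, Q* = 174.
Supply starts at P = 51 (where Qs = 0).
PS = ½(109 − 51)(174) = 5046.

Producer surplus = 5046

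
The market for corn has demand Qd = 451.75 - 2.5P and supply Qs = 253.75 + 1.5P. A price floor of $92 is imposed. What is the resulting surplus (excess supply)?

Surplus = 170

Equilibrium price would be P* = 49.5, so the floor at 92 binds.
At P = 92: Qd = 221.75, Qs = 391.75.
Surplus = 391.75 − 221.75 = 170.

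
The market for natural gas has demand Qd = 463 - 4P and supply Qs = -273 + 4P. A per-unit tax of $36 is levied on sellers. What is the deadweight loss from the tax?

Deadweight loss = 1296

Pre-tax equilibrium: P* = 92, Q* = 95.
Tax on sellers shifts supply to Qs = -273 + 4(P − 36) = -417 + 4P.
463 - 4P = -417 + 4P gives buyer price Pb = 110; sellers receive Ps = 110 − 36 = 74.
New quantity: Q = 463 − 4(110) = 23.
DWL = ½ × 36 × (95 − 23) = 1296.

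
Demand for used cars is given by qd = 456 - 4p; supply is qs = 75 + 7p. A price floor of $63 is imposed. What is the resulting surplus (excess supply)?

Surplus = 312

Equilibrium price would be p* = 381/11, so the floor at 63 binds.
At p = 63: qd = 204, qs = 516.
Surplus = 516 − 204 = 312.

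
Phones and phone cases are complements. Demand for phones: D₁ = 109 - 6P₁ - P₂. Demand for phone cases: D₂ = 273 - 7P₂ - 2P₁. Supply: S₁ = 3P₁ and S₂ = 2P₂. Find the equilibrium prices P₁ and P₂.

Market 1: 109 - 6P₁ - P₂ = 3P₁ → 9P₁ + P₂ = 109.
Market 2: 9P₂ + 2P₁ = 273.
Eliminating P₂: 9×(1) − 1×(2) gives 79P₁ = 708, so P₁ = 708/79.
Back-substitute into (2): P₂ = (273 − 2×708/79) / 9 = 2239/79.

P₁ = 708/79, P₂ = 2239/79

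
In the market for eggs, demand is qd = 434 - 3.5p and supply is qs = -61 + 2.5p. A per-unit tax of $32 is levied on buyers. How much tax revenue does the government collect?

Pre-tax equilibrium: p* = 82.5, q* = 145.25.
Tax on buyers shifts demand to qd = 434 − 3.5(p + 32) = 322 - 3.5p.
322 - 3.5p = -61 + 2.5p gives seller price ps = 383/6; buyers pay pb = 383/6 + 32 = 575/6.
New quantity: q = 434 − 3.5(575/6) = 1183/12.
Revenue = 32 × 1183/12 = 9464/3.

Tax revenue = 9464/3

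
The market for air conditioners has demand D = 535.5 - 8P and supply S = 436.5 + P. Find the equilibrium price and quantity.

Set D = S: 535.5 - 8P = 436.5 + P.
99 = 9P, so P* = 11.
Q* = 535.5 − 8(11) = 447.5.

P* = 11, Q* = 447.5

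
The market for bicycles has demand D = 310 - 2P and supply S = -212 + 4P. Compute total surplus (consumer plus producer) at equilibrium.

Total surplus = 6936

Equilibrium: 310 - 2P = -212 + 4P gives P* = 87, Q* = 136.
Demand choke price: P = 155; supply starts at P = 53.
CS = ½(155 − 87)(136) = 4624; PS = ½(87 − 53)(136) = 2312.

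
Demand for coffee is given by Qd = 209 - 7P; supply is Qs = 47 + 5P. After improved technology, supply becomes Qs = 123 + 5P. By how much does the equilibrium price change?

Original equilibrium: P* = 13.5, Q* = 114.5.
New equilibrium: 209 - 7P = 123 + 5P, so 86 = 12P and P' = 43/6; Q' = 209 − 7(43/6) = 953/6.
Change in price: 43/6 − 13.5 = -19/3.

ΔP = -19/3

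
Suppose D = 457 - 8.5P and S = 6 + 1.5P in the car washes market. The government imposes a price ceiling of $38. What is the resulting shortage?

Shortage = 71

Equilibrium price would be P* = 45.1, so the ceiling at 38 binds.
At P = 38: D = 457 − 8.5(38) = 134, S = 6 + 1.5(38) = 63.
Shortage = 134 − 63 = 71.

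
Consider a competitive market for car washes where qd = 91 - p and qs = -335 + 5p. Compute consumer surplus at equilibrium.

Equilibrium: 91 - p = -335 + 5p gives p* = 71, q* = 20.
Demand choke price (qd = 0): p = 91.
CS = ½(91 − 71)(20) = 200.

Consumer surplus = 200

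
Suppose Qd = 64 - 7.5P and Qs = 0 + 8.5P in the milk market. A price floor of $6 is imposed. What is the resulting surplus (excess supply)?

Equilibrium price would be P* = 4, so the floor at 6 binds.
At P = 6: Qd = 19, Qs = 51.
Surplus = 51 − 19 = 32.

Surplus = 32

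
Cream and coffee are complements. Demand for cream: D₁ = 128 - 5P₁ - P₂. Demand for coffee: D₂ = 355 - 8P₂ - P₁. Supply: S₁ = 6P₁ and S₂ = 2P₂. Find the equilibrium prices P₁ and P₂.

P₁ = 925/109, P₂ = 3777/109

Market 1: 128 - 5P₁ - P₂ = 6P₁ → 11P₁ + P₂ = 128.
Market 2: 10P₂ + P₁ = 355.
Eliminating P₂: 10×(1) − 1×(2) gives 109P₁ = 925, so P₁ = 925/109.
Back-substitute into (2): P₂ = (355 − 1×925/109) / 10 = 3777/109.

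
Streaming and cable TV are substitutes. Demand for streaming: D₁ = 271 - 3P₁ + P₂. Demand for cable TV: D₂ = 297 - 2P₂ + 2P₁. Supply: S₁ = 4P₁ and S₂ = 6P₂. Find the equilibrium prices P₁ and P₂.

Market 1: 271 - 3P₁ + P₂ = 4P₁ → 7P₁ - P₂ = 271.
Market 2: 8P₂ - 2P₁ = 297.
Eliminating P₂: 8×(1) + 1×(2) gives 54P₁ = 2465, so P₁ = 2465/54.
Back-substitute into (2): P₂ = (297 + 2×2465/54) / 8 = 2621/54.

P₁ = 2465/54, P₂ = 2621/54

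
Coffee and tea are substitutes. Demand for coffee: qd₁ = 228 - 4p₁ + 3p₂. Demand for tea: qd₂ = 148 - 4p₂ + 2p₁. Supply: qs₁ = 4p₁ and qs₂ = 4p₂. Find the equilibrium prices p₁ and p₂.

p₁ = 1134/29, p₂ = 820/29

Market 1: 228 - 4p₁ + 3p₂ = 4p₁ → 8p₁ - 3p₂ = 228.
Market 2: 8p₂ - 2p₁ = 148.
Eliminating p₂: 8×(1) + 3×(2) gives 58p₁ = 2268, so p₁ = 1134/29.
Back-substitute into (2): p₂ = (148 + 2×1134/29) / 8 = 820/29.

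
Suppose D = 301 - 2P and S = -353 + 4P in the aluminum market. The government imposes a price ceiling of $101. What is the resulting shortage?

Equilibrium price would be P* = 109, so the ceiling at 101 binds.
At P = 101: D = 301 − 2(101) = 99, S = -353 + 4(101) = 51.
Shortage = 99 − 51 = 48.

Shortage = 48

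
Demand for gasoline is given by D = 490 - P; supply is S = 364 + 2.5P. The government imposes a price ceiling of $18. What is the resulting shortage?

Shortage = 63

Equilibrium price would be P* = 36, so the ceiling at 18 binds.
At P = 18: D = 490 − 1(18) = 472, S = 364 + 2.5(18) = 409.
Shortage = 472 − 409 = 63.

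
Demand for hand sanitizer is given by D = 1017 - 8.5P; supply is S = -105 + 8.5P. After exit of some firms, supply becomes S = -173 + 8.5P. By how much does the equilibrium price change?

Original equilibrium: P* = 66, Q* = 456.
New equilibrium: 1017 - 8.5P = -173 + 8.5P, so 1190 = 17P and P' = 70; Q' = 1017 − 8.5(70) = 422.
Change in price: 70 − 66 = 4.

ΔP = 4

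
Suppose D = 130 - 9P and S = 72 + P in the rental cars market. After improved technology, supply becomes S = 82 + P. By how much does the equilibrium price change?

ΔP = -1

Original equilibrium: P* = 5.8, Q* = 77.8.
New equilibrium: 130 - 9P = 82 + P, so 48 = 10P and P' = 4.8; Q' = 130 − 9(4.8) = 86.8.
Change in price: 4.8 − 5.8 = -1.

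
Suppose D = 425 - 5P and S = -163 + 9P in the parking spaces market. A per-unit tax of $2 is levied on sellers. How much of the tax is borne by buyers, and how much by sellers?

Buyers bear 9/7, sellers bear 5/7

Pre-tax equilibrium: P* = 42, Q* = 215.
Tax on sellers shifts supply to S = -163 + 9(P − 2) = -181 + 9P.
425 - 5P = -181 + 9P gives buyer price Pb = 303/7; sellers receive Ps = 303/7 − 2 = 289/7.
New quantity: Q = 425 − 5(303/7) = 1460/7.
Buyer burden = 303/7 − 42 = 9/7; seller burden = 42 − 289/7 = 5/7.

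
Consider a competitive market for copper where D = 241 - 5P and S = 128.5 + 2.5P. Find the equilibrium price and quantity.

P* = 15, Q* = 166

Set D = S: 241 - 5P = 128.5 + 2.5P.
112.5 = 7.5P, so P* = 15.
Q* = 241 − 5(15) = 166.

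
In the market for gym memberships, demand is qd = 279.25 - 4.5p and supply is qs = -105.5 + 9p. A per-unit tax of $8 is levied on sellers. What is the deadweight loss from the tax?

Pre-tax equilibrium: p* = 28.5, q* = 151.
Tax on sellers shifts supply to qs = -105.5 + 9(p − 8) = -177.5 + 9p.
279.25 - 4.5p = -177.5 + 9p gives buyer price pb = 203/6; sellers receive ps = 203/6 − 8 = 155/6.
New quantity: q = 279.25 − 4.5(203/6) = 127.
DWL = ½ × 8 × (151 − 127) = 96.

Deadweight loss = 96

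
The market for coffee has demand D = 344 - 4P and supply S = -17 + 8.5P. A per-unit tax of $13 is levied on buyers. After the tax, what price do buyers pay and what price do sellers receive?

Pre-tax equilibrium: P* = 28.88, Q* = 228.48.
Tax on buyers shifts demand to D = 344 − 4(P + 13) = 292 - 4P.
292 - 4P = -17 + 8.5P gives seller price Ps = 24.72; buyers pay Pb = 24.72 + 13 = 37.72.
New quantity: Q = 344 − 4(37.72) = 193.12.

Buyers pay $37.72, sellers receive $24.72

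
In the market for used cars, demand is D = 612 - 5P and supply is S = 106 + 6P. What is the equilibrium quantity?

Set D = S: 612 - 5P = 106 + 6P.
506 = 11P, so P* = 46.
Q* = 612 − 5(46) = 382.

Q* = 382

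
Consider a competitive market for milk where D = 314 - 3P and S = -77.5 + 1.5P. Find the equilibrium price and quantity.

Set D = S: 314 - 3P = -77.5 + 1.5P.
391.5 = 4.5P, so P* = 87.
Q* = 314 − 3(87) = 53.

P* = 87, Q* = 53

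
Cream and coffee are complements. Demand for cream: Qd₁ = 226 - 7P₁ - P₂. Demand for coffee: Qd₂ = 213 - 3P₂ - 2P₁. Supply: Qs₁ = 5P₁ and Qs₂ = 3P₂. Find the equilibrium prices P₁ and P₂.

P₁ = 1143/70, P₂ = 1052/35

Market 1: 226 - 7P₁ - P₂ = 5P₁ → 12P₁ + P₂ = 226.
Market 2: 6P₂ + 2P₁ = 213.
Eliminating P₂: 6×(1) − 1×(2) gives 70P₁ = 1143, so P₁ = 1143/70.
Back-substitute into (2): P₂ = (213 − 2×1143/70) / 6 = 1052/35.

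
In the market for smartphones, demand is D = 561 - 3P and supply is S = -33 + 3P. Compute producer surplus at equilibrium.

Producer surplus = 11616

Equilibrium: 561 - 3P = -33 + 3P gives P* = 99, Q* = 264.
Supply starts at P = 11 (where S = 0).
PS = ½(99 − 11)(264) = 11616.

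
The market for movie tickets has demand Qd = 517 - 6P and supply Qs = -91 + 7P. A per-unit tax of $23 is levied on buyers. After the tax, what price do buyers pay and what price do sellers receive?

Pre-tax equilibrium: P* = 608/13, Q* = 3073/13.
Tax on buyers shifts demand to Qd = 517 − 6(P + 23) = 379 - 6P.
379 - 6P = -91 + 7P gives seller price Ps = 470/13; buyers pay Pb = 470/13 + 23 = 769/13.
New quantity: Q = 517 − 6(769/13) = 2107/13.

Buyers pay 769/13, sellers receive 470/13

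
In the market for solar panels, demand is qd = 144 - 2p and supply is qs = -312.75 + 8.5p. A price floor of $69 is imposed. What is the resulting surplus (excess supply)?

Surplus = 267.75

Equilibrium price would be p* = 43.5, so the floor at 69 binds.
At p = 69: qd = 6, qs = 273.75.
Surplus = 273.75 − 6 = 267.75.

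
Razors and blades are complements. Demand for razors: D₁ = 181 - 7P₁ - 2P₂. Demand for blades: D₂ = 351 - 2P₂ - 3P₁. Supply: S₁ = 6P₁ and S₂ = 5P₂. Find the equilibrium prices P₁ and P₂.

Market 1: 181 - 7P₁ - 2P₂ = 6P₁ → 13P₁ + 2P₂ = 181.
Market 2: 7P₂ + 3P₁ = 351.
Eliminating P₂: 7×(1) − 2×(2) gives 85P₁ = 565, so P₁ = 113/17.
Back-substitute into (2): P₂ = (351 − 3×113/17) / 7 = 804/17.

P₁ = 113/17, P₂ = 804/17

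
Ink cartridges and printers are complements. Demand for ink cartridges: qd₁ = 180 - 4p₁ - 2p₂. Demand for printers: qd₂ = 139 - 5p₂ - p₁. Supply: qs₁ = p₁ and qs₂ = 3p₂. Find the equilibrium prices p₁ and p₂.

p₁ = 581/19, p₂ = 515/38

Market 1: 180 - 4p₁ - 2p₂ = p₁ → 5p₁ + 2p₂ = 180.
Market 2: 8p₂ + p₁ = 139.
Eliminating p₂: 8×(1) − 2×(2) gives 38p₁ = 1162, so p₁ = 581/19.
Back-substitute into (2): p₂ = (139 − 1×581/19) / 8 = 515/38.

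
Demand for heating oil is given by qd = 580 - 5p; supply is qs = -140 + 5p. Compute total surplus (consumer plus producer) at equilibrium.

Equilibrium: 580 - 5p = -140 + 5p gives p* = 72, q* = 220.
Demand choke price: p = 116; supply starts at p = 28.
CS = ½(116 − 72)(220) = 4840; PS = ½(72 − 28)(220) = 4840.

Total surplus = 9680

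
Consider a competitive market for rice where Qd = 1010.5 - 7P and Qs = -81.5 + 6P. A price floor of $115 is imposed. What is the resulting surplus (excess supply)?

Surplus = 403

Equilibrium price would be P* = 84, so the floor at 115 binds.
At P = 115: Qd = 205.5, Qs = 608.5.
Surplus = 608.5 − 205.5 = 403.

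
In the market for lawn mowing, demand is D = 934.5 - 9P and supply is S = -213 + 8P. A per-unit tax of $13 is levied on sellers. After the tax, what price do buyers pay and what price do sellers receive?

Pre-tax equilibrium: P* = 67.5, Q* = 327.
Tax on sellers shifts supply to S = -213 + 8(P − 13) = -317 + 8P.
934.5 - 9P = -317 + 8P gives buyer price Pb = 2503/34; sellers receive Ps = 2503/34 − 13 = 2061/34.
New quantity: Q = 934.5 − 9(2503/34) = 4623/17.

Buyers pay 2503/34, sellers receive 2061/34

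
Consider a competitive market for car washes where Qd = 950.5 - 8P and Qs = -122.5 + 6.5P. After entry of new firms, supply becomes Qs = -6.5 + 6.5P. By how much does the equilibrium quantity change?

Original equilibrium: P* = 74, Q* = 358.5.
New equilibrium: 950.5 - 8P = -6.5 + 6.5P, so 957 = 14.5P and P' = 66; Q' = 950.5 − 8(66) = 422.5.
Change in quantity: 422.5 − 358.5 = 64.

ΔQ = 64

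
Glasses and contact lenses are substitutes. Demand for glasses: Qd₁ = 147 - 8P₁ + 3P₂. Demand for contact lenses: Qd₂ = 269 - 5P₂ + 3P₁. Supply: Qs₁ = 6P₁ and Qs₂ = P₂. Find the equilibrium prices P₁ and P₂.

Market 1: 147 - 8P₁ + 3P₂ = 6P₁ → 14P₁ - 3P₂ = 147.
Market 2: 6P₂ - 3P₁ = 269.
Eliminating P₂: 6×(1) + 3×(2) gives 75P₁ = 1689, so P₁ = 22.52.
Back-substitute into (2): P₂ = (269 + 3×22.52) / 6 = 4207/75.

P₁ = 22.52, P₂ = 4207/75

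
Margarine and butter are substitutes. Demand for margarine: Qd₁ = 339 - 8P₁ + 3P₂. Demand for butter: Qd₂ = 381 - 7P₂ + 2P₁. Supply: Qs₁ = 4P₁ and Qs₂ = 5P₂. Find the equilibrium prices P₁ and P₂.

P₁ = 1737/46, P₂ = 875/23

Market 1: 339 - 8P₁ + 3P₂ = 4P₁ → 12P₁ - 3P₂ = 339.
Market 2: 12P₂ - 2P₁ = 381.
Eliminating P₂: 12×(1) + 3×(2) gives 138P₁ = 5211, so P₁ = 1737/46.
Back-substitute into (2): P₂ = (381 + 2×1737/46) / 12 = 875/23.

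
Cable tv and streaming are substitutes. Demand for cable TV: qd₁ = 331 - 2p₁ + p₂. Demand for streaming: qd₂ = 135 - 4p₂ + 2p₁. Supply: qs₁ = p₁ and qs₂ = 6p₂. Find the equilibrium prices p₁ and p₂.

Market 1: 331 - 2p₁ + p₂ = p₁ → 3p₁ - p₂ = 331.
Market 2: 10p₂ - 2p₁ = 135.
Eliminating p₂: 10×(1) + 1×(2) gives 28p₁ = 3445, so p₁ = 3445/28.
Back-substitute into (2): p₂ = (135 + 2×3445/28) / 10 = 1067/28.

p₁ = 3445/28, p₂ = 1067/28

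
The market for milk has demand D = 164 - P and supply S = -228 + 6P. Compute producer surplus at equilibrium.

Producer surplus = 972

Equilibrium: 164 - P = -228 + 6P gives P* = 56, Q* = 108.
Supply starts at P = 38 (where S = 0).
PS = ½(56 − 38)(108) = 972.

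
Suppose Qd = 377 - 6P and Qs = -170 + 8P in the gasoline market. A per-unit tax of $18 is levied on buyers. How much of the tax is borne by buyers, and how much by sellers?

Buyers bear 72/7, sellers bear 54/7

Pre-tax equilibrium: P* = 547/14, Q* = 998/7.
Tax on buyers shifts demand to Qd = 377 − 6(P + 18) = 269 - 6P.
269 - 6P = -170 + 8P gives seller price Ps = 439/14; buyers pay Pb = 439/14 + 18 = 691/14.
New quantity: Q = 377 − 6(691/14) = 566/7.
Buyer burden = 691/14 − 547/14 = 72/7; seller burden = 547/14 − 439/14 = 54/7.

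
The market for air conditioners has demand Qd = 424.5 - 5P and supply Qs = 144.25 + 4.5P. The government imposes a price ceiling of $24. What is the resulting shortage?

Shortage = 52.25

Equilibrium price would be P* = 29.5, so the ceiling at 24 binds.
At P = 24: Qd = 424.5 − 5(24) = 304.5, Qs = 144.25 + 4.5(24) = 252.25.
Shortage = 304.5 − 252.25 = 52.25.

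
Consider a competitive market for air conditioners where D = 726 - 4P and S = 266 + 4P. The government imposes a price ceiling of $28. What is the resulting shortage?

Shortage = 236

Equilibrium price would be P* = 57.5, so the ceiling at 28 binds.
At P = 28: D = 726 − 4(28) = 614, S = 266 + 4(28) = 378.
Shortage = 614 − 378 = 236.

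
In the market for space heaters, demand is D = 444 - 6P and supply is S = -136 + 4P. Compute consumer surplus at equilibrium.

Equilibrium: 444 - 6P = -136 + 4P gives P* = 58, Q* = 96.
Demand choke price (D = 0): P = 74.
CS = ½(74 − 58)(96) = 768.

Consumer surplus = 768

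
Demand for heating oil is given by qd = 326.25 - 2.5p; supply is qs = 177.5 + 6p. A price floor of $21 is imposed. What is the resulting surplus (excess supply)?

Surplus = 29.75

Equilibrium price would be p* = 17.5, so the floor at 21 binds.
At p = 21: qd = 273.75, qs = 303.5.
Surplus = 303.5 − 273.75 = 29.75.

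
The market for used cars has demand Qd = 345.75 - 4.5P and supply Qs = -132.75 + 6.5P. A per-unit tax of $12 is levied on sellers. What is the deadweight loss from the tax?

Deadweight loss = 2106/11

Pre-tax equilibrium: P* = 43.5, Q* = 150.
Tax on sellers shifts supply to Qs = -132.75 + 6.5(P − 12) = -210.75 + 6.5P.
345.75 - 4.5P = -210.75 + 6.5P gives buyer price Pb = 1113/22; sellers receive Ps = 1113/22 − 12 = 849/22.
New quantity: Q = 345.75 − 4.5(1113/22) = 1299/11.
DWL = ½ × 12 × (150 − 1299/11) = 2106/11.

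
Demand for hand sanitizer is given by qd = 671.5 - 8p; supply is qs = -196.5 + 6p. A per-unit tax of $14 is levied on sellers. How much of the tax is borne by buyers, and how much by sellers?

Buyers bear $6, sellers bear $8

Pre-tax equilibrium: p* = 62, q* = 175.5.
Tax on sellers shifts supply to qs = -196.5 + 6(p − 14) = -280.5 + 6p.
671.5 - 8p = -280.5 + 6p gives buyer price pb = 68; sellers receive ps = 68 − 14 = 54.
New quantity: q = 671.5 − 8(68) = 127.5.
Buyer burden = 68 − 62 = 6; seller burden = 62 − 54 = 8.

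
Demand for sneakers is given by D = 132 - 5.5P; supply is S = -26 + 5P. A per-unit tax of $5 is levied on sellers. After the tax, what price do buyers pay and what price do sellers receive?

Buyers pay 122/7, sellers receive 87/7

Pre-tax equilibrium: P* = 316/21, Q* = 1034/21.
Tax on sellers shifts supply to S = -26 + 5(P − 5) = -51 + 5P.
132 - 5.5P = -51 + 5P gives buyer price Pb = 122/7; sellers receive Ps = 122/7 − 5 = 87/7.
New quantity: Q = 132 − 5.5(122/7) = 253/7.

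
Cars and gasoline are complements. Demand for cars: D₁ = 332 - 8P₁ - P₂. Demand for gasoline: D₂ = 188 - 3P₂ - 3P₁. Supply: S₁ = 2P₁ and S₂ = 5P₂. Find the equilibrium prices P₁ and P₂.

P₁ = 2468/77, P₂ = 884/77

Market 1: 332 - 8P₁ - P₂ = 2P₁ → 10P₁ + P₂ = 332.
Market 2: 8P₂ + 3P₁ = 188.
Eliminating P₂: 8×(1) − 1×(2) gives 77P₁ = 2468, so P₁ = 2468/77.
Back-substitute into (2): P₂ = (188 − 3×2468/77) / 8 = 884/77.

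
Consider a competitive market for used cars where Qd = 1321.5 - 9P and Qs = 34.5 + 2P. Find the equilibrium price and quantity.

P* = 117, Q* = 268.5

Set Qd = Qs: 1321.5 - 9P = 34.5 + 2P.
1287 = 11P, so P* = 117.
Q* = 1321.5 − 9(117) = 268.5.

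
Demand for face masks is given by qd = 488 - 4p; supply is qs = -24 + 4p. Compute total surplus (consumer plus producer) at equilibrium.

Total surplus = 13456

Equilibrium: 488 - 4p = -24 + 4p gives p* = 64, q* = 232.
Demand choke price: p = 122; supply starts at p = 6.
CS = ½(122 − 64)(232) = 6728; PS = ½(64 − 6)(232) = 6728.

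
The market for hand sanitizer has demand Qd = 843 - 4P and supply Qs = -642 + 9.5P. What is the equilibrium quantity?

Set Qd = Qs: 843 - 4P = -642 + 9.5P.
1485 = 13.5P, so P* = 110.
Q* = 843 − 4(110) = 403.

Q* = 403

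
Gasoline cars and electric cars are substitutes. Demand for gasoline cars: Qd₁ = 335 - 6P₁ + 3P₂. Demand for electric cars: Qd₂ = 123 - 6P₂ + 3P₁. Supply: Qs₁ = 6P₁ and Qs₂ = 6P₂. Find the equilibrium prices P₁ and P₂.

Market 1: 335 - 6P₁ + 3P₂ = 6P₁ → 12P₁ - 3P₂ = 335.
Market 2: 12P₂ - 3P₁ = 123.
Eliminating P₂: 12×(1) + 3×(2) gives 135P₁ = 4389, so P₁ = 1463/45.
Back-substitute into (2): P₂ = (123 + 3×1463/45) / 12 = 827/45.

P₁ = 1463/45, P₂ = 827/45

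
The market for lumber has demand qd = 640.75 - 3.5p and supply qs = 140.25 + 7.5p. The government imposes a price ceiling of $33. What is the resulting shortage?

Equilibrium price would be p* = 45.5, so the ceiling at 33 binds.
At p = 33: qd = 640.75 − 3.5(33) = 525.25, qs = 140.25 + 7.5(33) = 387.75.
Shortage = 525.25 − 387.75 = 137.5.

Shortage = 137.5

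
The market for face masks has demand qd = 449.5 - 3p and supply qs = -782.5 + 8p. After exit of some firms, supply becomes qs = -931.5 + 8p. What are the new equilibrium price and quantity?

Original equilibrium: p* = 112, q* = 113.5.
New equilibrium: 449.5 - 3p = -931.5 + 8p, so 1381 = 11p and p' = 1381/11; q' = 449.5 − 3(1381/11) = 1603/22.

p' = 1381/11, q' = 1603/22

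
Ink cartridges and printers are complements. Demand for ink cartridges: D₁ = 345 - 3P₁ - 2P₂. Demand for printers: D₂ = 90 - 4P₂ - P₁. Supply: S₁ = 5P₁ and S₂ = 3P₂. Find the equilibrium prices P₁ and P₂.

P₁ = 745/18, P₂ = 125/18

Market 1: 345 - 3P₁ - 2P₂ = 5P₁ → 8P₁ + 2P₂ = 345.
Market 2: 7P₂ + P₁ = 90.
Eliminating P₂: 7×(1) − 2×(2) gives 54P₁ = 2235, so P₁ = 745/18.
Back-substitute into (2): P₂ = (90 − 1×745/18) / 7 = 125/18.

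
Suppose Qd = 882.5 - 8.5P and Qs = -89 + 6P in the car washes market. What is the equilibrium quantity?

Set Qd = Qs: 882.5 - 8.5P = -89 + 6P.
971.5 = 14.5P, so P* = 67.
Q* = 882.5 − 8.5(67) = 313.

Q* = 313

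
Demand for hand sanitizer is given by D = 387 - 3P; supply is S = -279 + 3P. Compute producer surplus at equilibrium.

Producer surplus = 486

Equilibrium: 387 - 3P = -279 + 3P gives P* = 111, Q* = 54.
Supply starts at P = 93 (where S = 0).
PS = ½(111 − 93)(54) = 486.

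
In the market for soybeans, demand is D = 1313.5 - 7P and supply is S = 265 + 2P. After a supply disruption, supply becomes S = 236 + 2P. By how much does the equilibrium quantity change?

Original equilibrium: P* = 116.5, Q* = 498.
New equilibrium: 1313.5 - 7P = 236 + 2P, so 1077.5 = 9P and P' = 2155/18; Q' = 1313.5 − 7(2155/18) = 4279/9.
Change in quantity: 4279/9 − 498 = -203/9.

ΔQ = -203/9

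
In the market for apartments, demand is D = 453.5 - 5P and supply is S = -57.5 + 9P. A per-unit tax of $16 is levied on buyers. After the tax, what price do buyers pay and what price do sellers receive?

Pre-tax equilibrium: P* = 36.5, Q* = 271.
Tax on buyers shifts demand to D = 453.5 − 5(P + 16) = 373.5 - 5P.
373.5 - 5P = -57.5 + 9P gives seller price Ps = 431/14; buyers pay Pb = 431/14 + 16 = 655/14.
New quantity: Q = 453.5 − 5(655/14) = 1537/7.

Buyers pay 655/14, sellers receive 431/14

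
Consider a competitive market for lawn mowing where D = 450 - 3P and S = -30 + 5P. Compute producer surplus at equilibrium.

Producer surplus = 7290

Equilibrium: 450 - 3P = -30 + 5P gives P* = 60, Q* = 270.
Supply starts at P = 6 (where S = 0).
PS = ½(60 − 6)(270) = 7290.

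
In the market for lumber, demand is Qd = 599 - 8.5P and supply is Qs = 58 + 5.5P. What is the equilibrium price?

Set Qd = Qs: 599 - 8.5P = 58 + 5.5P.
541 = 14P, so P* = 541/14.
Q* = 599 − 8.5(541/14) = 7575/28.

P* = 541/14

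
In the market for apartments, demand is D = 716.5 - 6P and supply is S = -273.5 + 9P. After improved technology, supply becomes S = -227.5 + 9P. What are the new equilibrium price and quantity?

P' = 944/15, Q' = 338.9

Original equilibrium: P* = 66, Q* = 320.5.
New equilibrium: 716.5 - 6P = -227.5 + 9P, so 944 = 15P and P' = 944/15; Q' = 716.5 − 6(944/15) = 338.9.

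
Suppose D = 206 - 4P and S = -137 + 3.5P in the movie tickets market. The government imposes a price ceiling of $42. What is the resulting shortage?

Equilibrium price would be P* = 686/15, so the ceiling at 42 binds.
At P = 42: D = 206 − 4(42) = 38, S = -137 + 3.5(42) = 10.
Shortage = 38 − 10 = 28.

Shortage = 28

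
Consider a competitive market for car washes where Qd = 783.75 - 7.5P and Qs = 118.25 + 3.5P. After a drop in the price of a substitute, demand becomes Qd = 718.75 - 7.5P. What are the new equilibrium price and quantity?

Original equilibrium: P* = 60.5, Q* = 330.
New equilibrium: 718.75 - 7.5P = 118.25 + 3.5P, so 600.5 = 11P and P' = 1201/22; Q' = 718.75 − 7.5(1201/22) = 6805/22.

P' = 1201/22, Q' = 6805/22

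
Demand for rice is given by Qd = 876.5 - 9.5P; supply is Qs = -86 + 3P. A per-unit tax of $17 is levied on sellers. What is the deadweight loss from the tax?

Pre-tax equilibrium: P* = 77, Q* = 145.
Tax on sellers shifts supply to Qs = -86 + 3(P − 17) = -137 + 3P.
876.5 - 9.5P = -137 + 3P gives buyer price Pb = 81.08; sellers receive Ps = 81.08 − 17 = 64.08.
New quantity: Q = 876.5 − 9.5(81.08) = 106.24.
DWL = ½ × 17 × (145 − 106.24) = 329.46.

Deadweight loss = 329.46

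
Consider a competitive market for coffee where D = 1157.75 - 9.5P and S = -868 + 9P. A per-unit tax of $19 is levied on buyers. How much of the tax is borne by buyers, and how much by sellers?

Buyers bear 342/37, sellers bear 361/37

Pre-tax equilibrium: P* = 109.5, Q* = 117.5.
Tax on buyers shifts demand to D = 1157.75 − 9.5(P + 19) = 977.25 - 9.5P.
977.25 - 9.5P = -868 + 9P gives seller price Ps = 7381/74; buyers pay Pb = 7381/74 + 19 = 8787/74.
New quantity: Q = 1157.75 − 9.5(8787/74) = 2197/74.
Buyer burden = 8787/74 − 109.5 = 342/37; seller burden = 109.5 − 7381/74 = 361/37.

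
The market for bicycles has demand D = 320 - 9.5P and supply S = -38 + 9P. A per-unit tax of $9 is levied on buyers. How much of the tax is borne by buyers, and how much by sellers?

Pre-tax equilibrium: P* = 716/37, Q* = 5038/37.
Tax on buyers shifts demand to D = 320 − 9.5(P + 9) = 234.5 - 9.5P.
234.5 - 9.5P = -38 + 9P gives seller price Ps = 545/37; buyers pay Pb = 545/37 + 9 = 878/37.
New quantity: Q = 320 − 9.5(878/37) = 3499/37.
Buyer burden = 878/37 − 716/37 = 162/37; seller burden = 716/37 − 545/37 = 171/37.

Buyers bear 162/37, sellers bear 171/37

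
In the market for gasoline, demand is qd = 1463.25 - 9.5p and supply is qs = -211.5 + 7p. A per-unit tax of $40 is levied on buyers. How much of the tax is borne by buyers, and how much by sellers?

Pre-tax equilibrium: p* = 101.5, q* = 499.
Tax on buyers shifts demand to qd = 1463.25 − 9.5(p + 40) = 1083.25 - 9.5p.
1083.25 - 9.5p = -211.5 + 7p gives seller price ps = 5179/66; buyers pay pb = 5179/66 + 40 = 7819/66.
New quantity: q = 1463.25 − 9.5(7819/66) = 11147/33.
Buyer burden = 7819/66 − 101.5 = 560/33; seller burden = 101.5 − 5179/66 = 760/33.

Buyers bear 560/33, sellers bear 760/33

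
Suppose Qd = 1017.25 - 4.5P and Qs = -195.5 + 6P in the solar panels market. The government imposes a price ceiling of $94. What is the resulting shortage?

Equilibrium price would be P* = 115.5, so the ceiling at 94 binds.
At P = 94: Qd = 1017.25 − 4.5(94) = 594.25, Qs = -195.5 + 6(94) = 368.5.
Shortage = 594.25 − 368.5 = 225.75.

Shortage = 225.75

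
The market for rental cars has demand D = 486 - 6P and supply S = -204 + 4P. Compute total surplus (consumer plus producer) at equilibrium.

Total surplus = 1080

Equilibrium: 486 - 6P = -204 + 4P gives P* = 69, Q* = 72.
Demand choke price: P = 81; supply starts at P = 51.
CS = ½(81 − 69)(72) = 432; PS = ½(69 − 51)(72) = 648.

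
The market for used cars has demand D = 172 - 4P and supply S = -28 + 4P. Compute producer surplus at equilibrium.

Producer surplus = 648

Equilibrium: 172 - 4P = -28 + 4P gives P* = 25, Q* = 72.
Supply starts at P = 7 (where S = 0).
PS = ½(25 − 7)(72) = 648.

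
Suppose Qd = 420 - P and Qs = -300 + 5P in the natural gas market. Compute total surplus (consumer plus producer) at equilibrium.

Equilibrium: 420 - P = -300 + 5P gives P* = 120, Q* = 300.
Demand choke price: P = 420; supply starts at P = 60.
CS = ½(420 − 120)(300) = 45000; PS = ½(120 − 60)(300) = 9000.

Total surplus = 54000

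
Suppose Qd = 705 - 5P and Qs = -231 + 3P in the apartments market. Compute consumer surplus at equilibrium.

Equilibrium: 705 - 5P = -231 + 3P gives P* = 117, Q* = 120.
Demand choke price (Qd = 0): P = 141.
CS = ½(141 − 117)(120) = 1440.

Consumer surplus = 1440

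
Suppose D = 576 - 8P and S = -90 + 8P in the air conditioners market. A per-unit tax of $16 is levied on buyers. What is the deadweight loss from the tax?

Deadweight loss = 512

Pre-tax equilibrium: P* = 41.625, Q* = 243.
Tax on buyers shifts demand to D = 576 − 8(P + 16) = 448 - 8P.
448 - 8P = -90 + 8P gives seller price Ps = 33.625; buyers pay Pb = 33.625 + 16 = 49.625.
New quantity: Q = 576 − 8(49.625) = 179.
DWL = ½ × 16 × (243 − 179) = 512.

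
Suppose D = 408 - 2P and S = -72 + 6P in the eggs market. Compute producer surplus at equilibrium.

Producer surplus = 6912

Equilibrium: 408 - 2P = -72 + 6P gives P* = 60, Q* = 288.
Supply starts at P = 12 (where S = 0).
PS = ½(60 − 12)(288) = 6912.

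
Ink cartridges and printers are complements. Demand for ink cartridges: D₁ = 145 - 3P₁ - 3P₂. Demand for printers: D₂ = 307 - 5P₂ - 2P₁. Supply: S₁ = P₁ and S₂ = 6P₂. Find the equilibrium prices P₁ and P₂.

P₁ = 337/19, P₂ = 469/19

Market 1: 145 - 3P₁ - 3P₂ = P₁ → 4P₁ + 3P₂ = 145.
Market 2: 11P₂ + 2P₁ = 307.
Eliminating P₂: 11×(1) − 3×(2) gives 38P₁ = 674, so P₁ = 337/19.
Back-substitute into (2): P₂ = (307 − 2×337/19) / 11 = 469/19.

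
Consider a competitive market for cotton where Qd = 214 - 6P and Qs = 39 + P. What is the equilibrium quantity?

Q* = 64

Set Qd = Qs: 214 - 6P = 39 + P.
175 = 7P, so P* = 25.
Q* = 214 − 6(25) = 64.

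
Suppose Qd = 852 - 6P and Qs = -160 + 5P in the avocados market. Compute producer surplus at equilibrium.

Producer surplus = 9000

Equilibrium: 852 - 6P = -160 + 5P gives P* = 92, Q* = 300.
Supply starts at P = 32 (where Qs = 0).
PS = ½(92 − 32)(300) = 9000.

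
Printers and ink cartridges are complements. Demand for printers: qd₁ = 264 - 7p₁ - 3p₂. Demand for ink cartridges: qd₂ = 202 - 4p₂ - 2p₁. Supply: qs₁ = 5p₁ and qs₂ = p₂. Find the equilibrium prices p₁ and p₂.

p₁ = 119/9, p₂ = 316/9

Market 1: 264 - 7p₁ - 3p₂ = 5p₁ → 12p₁ + 3p₂ = 264.
Market 2: 5p₂ + 2p₁ = 202.
Eliminating p₂: 5×(1) − 3×(2) gives 54p₁ = 714, so p₁ = 119/9.
Back-substitute into (2): p₂ = (202 − 2×119/9) / 5 = 316/9.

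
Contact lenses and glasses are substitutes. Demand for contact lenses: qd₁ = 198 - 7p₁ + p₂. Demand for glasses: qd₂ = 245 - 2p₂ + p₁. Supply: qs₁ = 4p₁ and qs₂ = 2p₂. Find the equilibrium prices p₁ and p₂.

Market 1: 198 - 7p₁ + p₂ = 4p₁ → 11p₁ - p₂ = 198.
Market 2: 4p₂ - p₁ = 245.
Eliminating p₂: 4×(1) + 1×(2) gives 43p₁ = 1037, so p₁ = 1037/43.
Back-substitute into (2): p₂ = (245 + 1×1037/43) / 4 = 2893/43.

p₁ = 1037/43, p₂ = 2893/43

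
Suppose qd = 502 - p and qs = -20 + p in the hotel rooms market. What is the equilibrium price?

p* = 261

Set qd = qs: 502 - p = -20 + p.
522 = 2p, so p* = 261.
q* = 502 − 1(261) = 241.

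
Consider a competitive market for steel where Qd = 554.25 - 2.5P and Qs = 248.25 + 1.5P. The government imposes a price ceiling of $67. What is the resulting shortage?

Equilibrium price would be P* = 76.5, so the ceiling at 67 binds.
At P = 67: Qd = 554.25 − 2.5(67) = 386.75, Qs = 248.25 + 1.5(67) = 348.75.
Shortage = 386.75 − 348.75 = 38.

Shortage = 38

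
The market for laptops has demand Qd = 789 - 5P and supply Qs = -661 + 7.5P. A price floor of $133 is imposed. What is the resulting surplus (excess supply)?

Equilibrium price would be P* = 116, so the floor at 133 binds.
At P = 133: Qd = 124, Qs = 336.5.
Surplus = 336.5 − 124 = 212.5.

Surplus = 212.5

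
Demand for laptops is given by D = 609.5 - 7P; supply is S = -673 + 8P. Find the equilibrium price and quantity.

Set D = S: 609.5 - 7P = -673 + 8P.
1282.5 = 15P, so P* = 85.5.
Q* = 609.5 − 7(85.5) = 11.

P* = 85.5, Q* = 11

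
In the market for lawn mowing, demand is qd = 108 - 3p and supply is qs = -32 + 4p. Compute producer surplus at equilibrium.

Equilibrium: 108 - 3p = -32 + 4p gives p* = 20, q* = 48.
Supply starts at p = 8 (where qs = 0).
PS = ½(20 − 8)(48) = 288.

Producer surplus = 288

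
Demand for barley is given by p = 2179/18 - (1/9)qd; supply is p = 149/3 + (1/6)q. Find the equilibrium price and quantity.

Set the two price expressions equal: 2179/18 - (1/9)q = 149/3 + (1/6)q.
1285/18 = (5/18)q, so q* = 257.
p* = 2179/18 − (1/9)(257) = 92.5.

p* = 92.5, q* = 257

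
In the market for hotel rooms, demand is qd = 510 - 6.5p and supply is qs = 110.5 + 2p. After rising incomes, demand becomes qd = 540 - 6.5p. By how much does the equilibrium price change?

Δp = 60/17

Original equilibrium: p* = 47, q* = 204.5.
New equilibrium: 540 - 6.5p = 110.5 + 2p, so 429.5 = 8.5p and p' = 859/17; q' = 540 − 6.5(859/17) = 7193/34.
Change in price: 859/17 − 47 = 60/17.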